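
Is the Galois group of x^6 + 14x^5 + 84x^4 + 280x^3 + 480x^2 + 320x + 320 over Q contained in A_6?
The polynomial is irreducible of degree 6 over Q. Its discriminant is 564385546240000 = 23756800^2, a perfect square. A Galois group lies in the alternating group exactly when the discriminant is a square in Q, so the Galois group ((C_3 x C_3) : C_4) is contained in A_6.

Yes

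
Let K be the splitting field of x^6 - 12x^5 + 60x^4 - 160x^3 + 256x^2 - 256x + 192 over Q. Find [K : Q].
The degree of the splitting field over Q equals the order of the Galois group, so first determine the group. The polynomial f is an irreducible sextic over Q, so G = Gal(f/Q) is one of the 16 transitive subgroups 6T1, ..., 6T16 of S_6. The discriminant of f is -66039417143296, which is not a perfect square, so G is not contained in A_6. The transitive groups of degree 6 not contained in A_6 are: C_6 (6T1, order 6), S_3 (6T2, order 6), D_6 (6T3, order 12), C_3 x S_3 (6T5, order 18), A_4 x C_2 (6T6, order 24), S_4 (6T8, order 24), S_3 x S_3 (6T9, order 36), S_4 x C_2 (6T11, order 48), (S_3 x S_3) : C_2 (6T13, order 72), PGL(2,5) (6T14, order 120), S_6 (6T16, order 720). By Dedekind's theorem, for a prime p not dividing disc(f) the degrees of the irreducible factors of f mod p form the cycle type of an element of G. Factoring f modulo the 17 such primes p <= 67 (skipping 2, 31, which divide the discriminant), each new pattern first appears at: mod 3: f = (x)(x + 2)(x^4 + x^3 + x^2 + 1), pattern 4+1+1; mod 5: f = (x^3 + x + 4)(x^3 + 3x^2 + 4x + 3), pattern 3+3; mod 7: f = (x^6 + 2x^5 + 4x^4 + x^3 + 4x^2 + 3x + 3), pattern 6; mod 11: f = (x^2 + 5x + 3)(x^2 + 7x + 7)(x^2 + 9x + 6), pattern 2+2+2; mod 13: f = (x^2 + 9x + 2)(x^4 + 5x^3 + 12x + 5), pattern 4+2; mod 37: f = (x + 8)(x + 25)(x^2 + 14x + 32)(x^2 + 15x + 30), pattern 2+2+1+1; mod 47: f = (x + 8)(x + 16)(x + 27)(x + 35)(x^2 + 43x + 5), pattern 2+1+1+1+1. No other pattern occurs in this range, so the set of observed cycle types is {4+1+1, 3+3, 6, 2+2+2, 4+2, 2+2+1+1, 2+1+1+1+1}. The candidates containing elements of all these cycle types are S_4 x C_2 (6T11) of order 48, S_6 (6T16) of order 720; the others are excluded. The observed types are precisely the cycle types that occur in S_4 x C_2 (6T11) (apart from the identity). Each of the other remaining candidates has further cycle types, and by the Chebotarev density theorem the matching factorization patterns would occur for a proportion of primes equal to their share of the group: S_6 (6T16) additionally contains elements of type 5+1, 3+2+1, 3+1+1+1 (304 of its 720 elements, about 42% of primes). None of the 17 primes tested shows any such pattern (for each of these groups the chance of that is below 10^-4), which rules them out. Hence G = S_4 x C_2 (6T11), of order 48. The Galois group S_4 x C_2 (6T11) has order 48, so the splitting field has degree 48 over Q.

48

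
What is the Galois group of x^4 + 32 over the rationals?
The polynomial is an irreducible quartic over Q and its discriminant is 8388608, which is not a perfect square, so the Galois group is not contained in A_4. The resolvent cubic y^3 - 128*y has exactly one rational root, so the Galois group is C_4 or D_4. The quartic remains irreducible over Q(sqrt(disc)), so the group is D_4.

D_4, the dihedral group of order 8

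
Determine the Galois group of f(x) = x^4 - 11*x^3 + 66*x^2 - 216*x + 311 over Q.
C_4 (also written C4)

The polynomial is an irreducible quartic over Q and its discriminant is 76245125, which is not a perfect square, so the Galois group is not contained in A_4. The resolvent cubic y^3 - 66*y^2 + 1132*y - 2183 has exactly one rational root, so the Galois group is C_4 or D_4. The quartic becomes reducible over Q(sqrt(disc)), so the group is C_4.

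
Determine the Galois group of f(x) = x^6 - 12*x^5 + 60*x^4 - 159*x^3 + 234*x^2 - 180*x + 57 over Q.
6T1: C_6

The polynomial f is an irreducible sextic over Q, so G = Gal(f/Q) is one of the 16 transitive subgroups 6T1, ..., 6T16 of S_6. The discriminant of f is -19683, which is not a perfect square, so G is not contained in A_6. The transitive groups of degree 6 not contained in A_6 are: C_6 (6T1, order 6), S_3 (6T2, order 6), D_6 (6T3, order 12), C_3 x S_3 (6T5, order 18), A_4 x C_2 (6T6, order 24), S_4 (6T8, order 24), S_3 x S_3 (6T9, order 36), S_4 x C_2 (6T11, order 48), (S_3 x S_3) : C_2 (6T13, order 72), PGL(2,5) (6T14, order 120), S_6 (6T16, order 720). By Dedekind's theorem, for a prime p not dividing disc(f) the degrees of the irreducible factors of f mod p form the cycle type of an element of G. Factoring f modulo the 37 such primes p <= 163 (skipping 3, which divides the discriminant), each new pattern first appears at: mod 2: f = (x^6 + x^3 + 1), pattern 6; mod 7: f = (x^3 + x^2 + 5x + 2)(x^3 + x^2 + 5x + 4), pattern 3+3; mod 17: f = (x^2 + 14)(x^2 + 6x + 2)(x^2 + 16x + 16), pattern 2+2+2; mod 19: f = (x)(x + 1)(x + 8)(x + 11)(x + 12)(x + 13), pattern 1+1+1+1+1+1. No other pattern occurs in this range, so the set of observed cycle types is {6, 3+3, 2+2+2, 1+1+1+1+1+1}. The candidates containing elements of all these cycle types are C_6 (6T1) of order 6, D_6 (6T3) of order 12, C_3 x S_3 (6T5) of order 18, A_4 x C_2 (6T6) of order 24, S_3 x S_3 (6T9) of order 36, S_4 x C_2 (6T11) of order 48, (S_3 x S_3) : C_2 (6T13) of order 72, PGL(2,5) (6T14) of order 120, S_6 (6T16) of order 720; the others are excluded. The observed types are precisely the cycle types that occur in C_6 (6T1). Each of the other remaining candidates has further cycle types, and by the Chebotarev density theorem the matching factorization patterns would occur for a proportion of primes equal to their share of the group: D_6 (6T3) additionally contains elements of type 2+2+1+1 (3 of its 12 elements, about 25% of primes); C_3 x S_3 (6T5) additionally contains elements of type 3+1+1+1 (4 of its 18 elements, about 22% of primes); A_4 x C_2 (6T6) additionally contains elements of type 2+2+1+1, 2+1+1+1+1 (6 of its 24 elements, about 25% of primes); S_3 x S_3 (6T9) additionally contains elements of type 3+1+1+1, 2+2+1+1 (13 of its 36 elements, about 36% of primes); S_4 x C_2 (6T11) additionally contains elements of type 4+2, 4+1+1, 2+2+1+1, 2+1+1+1+1 (24 of its 48 elements, about 50% of primes); (S_3 x S_3) : C_2 (6T13) additionally contains elements of type 4+2, 3+2+1, 3+1+1+1, 2+2+1+1, 2+1+1+1+1 (49 of its 72 elements, about 68% of primes); PGL(2,5) (6T14) additionally contains elements of type 5+1, 4+1+1, 2+2+1+1 (69 of its 120 elements, about 58% of primes); S_6 (6T16) additionally contains elements of type 5+1, 4+2, 4+1+1, 3+2+1, 3+1+1+1, 2+2+1+1, 2+1+1+1+1 (544 of its 720 elements, about 76% of primes). None of the 37 primes tested shows any such pattern (for each of these groups the chance of that is below 10^-4), which rules them out. Hence G = C_6 (6T1), of order 6.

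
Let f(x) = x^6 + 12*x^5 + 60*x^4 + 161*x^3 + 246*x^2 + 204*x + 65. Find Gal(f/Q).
6T9: S_3 x S_3

The polynomial f is an irreducible sextic over Q, so G = Gal(f/Q) is one of the 16 transitive subgroups 6T1, ..., 6T16 of S_6. The discriminant of f is 871199469, which is not a perfect square, so G is not contained in A_6. The transitive groups of degree 6 not contained in A_6 are: C_6 (6T1, order 6), S_3 (6T2, order 6), D_6 (6T3, order 12), C_3 x S_3 (6T5, order 18), A_4 x C_2 (6T6, order 24), S_4 (6T8, order 24), S_3 x S_3 (6T9, order 36), S_4 x C_2 (6T11, order 48), (S_3 x S_3) : C_2 (6T13, order 72), PGL(2,5) (6T14, order 120), S_6 (6T16, order 720). By Dedekind's theorem, for a prime p not dividing disc(f) the degrees of the irreducible factors of f mod p form the cycle type of an element of G. Factoring f modulo the 16 such primes p <= 67 (skipping 3, 7, 29, which divide the discriminant), each new pattern first appears at: mod 2: f = (x^6 + x^3 + 1), pattern 6; mod 5: f = (x)(x + 1)(x^2 + 2)(x^2 + x + 2), pattern 2+2+1+1; mod 13: f = (x)(x + 9)(x + 10)(x^3 + 6x^2 + 12x + 4), pattern 3+1+1+1; mod 19: f = (x^2 + 8x + 3)(x^2 + 10x + 10)(x^2 + 13x + 18), pattern 2+2+2; mod 67: f = (x^3 + 6x^2 + 12x + 27)(x^3 + 6x^2 + 12x + 57), pattern 3+3. No other pattern occurs in this range, so the set of observed cycle types is {6, 2+2+1+1, 3+1+1+1, 2+2+2, 3+3}. The candidates containing elements of all these cycle types are S_3 x S_3 (6T9) of order 36, (S_3 x S_3) : C_2 (6T13) of order 72, S_6 (6T16) of order 720; the others are excluded. The observed types are precisely the cycle types that occur in S_3 x S_3 (6T9) (apart from the identity). Each of the other remaining candidates has further cycle types, and by the Chebotarev density theorem the matching factorization patterns would occur for a proportion of primes equal to their share of the group: (S_3 x S_3) : C_2 (6T13) additionally contains elements of type 4+2, 3+2+1, 2+1+1+1+1 (36 of its 72 elements, about 50% of primes); S_6 (6T16) additionally contains elements of type 5+1, 4+2, 4+1+1, 3+2+1, 2+1+1+1+1 (459 of its 720 elements, about 64% of primes). None of the 16 primes tested shows any such pattern (for each of these groups the chance of that is below 10^-4), which rules them out. Hence G = S_3 x S_3 (6T9), of order 36.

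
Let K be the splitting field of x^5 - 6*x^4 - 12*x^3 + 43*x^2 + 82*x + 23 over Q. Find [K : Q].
5

The degree of the splitting field over Q equals the order of the Galois group, so first determine the group. The polynomial f is an irreducible quintic over Q, so G = Gal(f/Q) is a transitive subgroup of S_5: one of C_5 (5T1, order 5), D_5 (5T2, order 10), F_20 (5T3, order 20), A_5 (5T4, order 60) or S_5 (5T5, order 120). The discriminant of f is 14320669561 = 119669^2, a perfect square, so G is contained in A_5. The transitive groups of degree 5 contained in A_5 are: C_5 (5T1, order 5), D_5 (5T2, order 10), A_5 (5T4, order 60). By Dedekind's theorem, for a prime p not dividing disc(f) the degrees of the irreducible factors of f mod p form the cycle type of an element of G. Factoring f modulo the 14 such primes p <= 59 (skipping 11, 23, 43, which divide the discriminant), each new pattern first appears at: mod 2: f = (x^5 + x^2 + 1), pattern 5. No other pattern occurs in this range, so the set of observed cycle types is {5}. The candidates containing elements of all these cycle types are C_5 (5T1) of order 5, D_5 (5T2) of order 10, A_5 (5T4) of order 60; the others are excluded. The observed types are precisely the cycle types that occur in C_5 (5T1) (apart from the identity). Each of the other remaining candidates has further cycle types, and by the Chebotarev density theorem the matching factorization patterns would occur for a proportion of primes equal to their share of the group: D_5 (5T2) additionally contains elements of type 2+2+1 (5 of its 10 elements, about 50% of primes); A_5 (5T4) additionally contains elements of type 3+1+1, 2+2+1 (35 of its 60 elements, about 58% of primes). None of the 14 primes tested shows any such pattern (for each of these groups the chance of that is below 10^-4), which rules them out. Hence G = C_5 (5T1), of order 5. The Galois group C_5 (5T1) has order 5, so the splitting field has degree 5 over Q.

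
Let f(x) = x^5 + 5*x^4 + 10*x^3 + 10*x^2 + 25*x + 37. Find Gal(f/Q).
A_5 (order 60)

The polynomial f is an irreducible quintic over Q, so G = Gal(f/Q) is a transitive subgroup of S_5: one of C_5 (5T1, order 5), D_5 (5T2, order 10), F_20 (5T3, order 20), A_5 (5T4, order 60) or S_5 (5T5, order 120). The discriminant of f is 1024000000 = 32000^2, a perfect square, so G is contained in A_5. The transitive groups of degree 5 contained in A_5 are: C_5 (5T1, order 5), D_5 (5T2, order 10), A_5 (5T4, order 60). By Dedekind's theorem, for a prime p not dividing disc(f) the degrees of the irreducible factors of f mod p form the cycle type of an element of G. Factoring f modulo the 2 such primes p <= 7 (skipping 2, 5, which divide the discriminant), each new pattern first appears at: mod 3: f = (x^5 + 2x^4 + x^3 + x^2 + x + 1), pattern 5; mod 7: f = (x + 3)(x + 4)(x^3 + 5x^2 + 5x + 6), pattern 3+1+1. No other pattern occurs in this range, so the set of observed cycle types is {5, 3+1+1}. Among the candidates above, the only group containing elements of all these cycle types is A_5 (5T4) — each of C_5 (5T1), D_5 (5T2) lacks at least one of them. Hence G = A_5 (5T4), of order 60.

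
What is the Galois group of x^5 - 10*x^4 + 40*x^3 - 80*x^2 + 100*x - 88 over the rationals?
A_5 (also written A5)

The polynomial f is an irreducible quintic over Q, so G = Gal(f/Q) is a transitive subgroup of S_5: one of C_5 (5T1, order 5), D_5 (5T2, order 10), F_20 (5T3, order 20), A_5 (5T4, order 60) or S_5 (5T5, order 120). The discriminant of f is 1024000000 = 32000^2, a perfect square, so G is contained in A_5. The transitive groups of degree 5 contained in A_5 are: C_5 (5T1, order 5), D_5 (5T2, order 10), A_5 (5T4, order 60). By Dedekind's theorem, for a prime p not dividing disc(f) the degrees of the irreducible factors of f mod p form the cycle type of an element of G. Factoring f modulo the 2 such primes p <= 7 (skipping 2, 5, which divide the discriminant), each new pattern first appears at: mod 3: f = (x^5 + 2x^4 + x^3 + x^2 + x + 2), pattern 5; mod 7: f = (x + 2)(x + 3)(x^3 + 6x^2 + 4x + 4), pattern 3+1+1. No other pattern occurs in this range, so the set of observed cycle types is {5, 3+1+1}. Among the candidates above, the only group containing elements of all these cycle types is A_5 (5T4) — each of C_5 (5T1), D_5 (5T2) lacks at least one of them. Hence G = A_5 (5T4), of order 60.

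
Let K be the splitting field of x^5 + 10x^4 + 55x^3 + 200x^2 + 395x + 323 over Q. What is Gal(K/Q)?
F_20 (order 20)

The polynomial f is an irreducible quintic over Q, so G = Gal(f/Q) is a transitive subgroup of S_5: one of C_5 (5T1, order 5), D_5 (5T2, order 10), F_20 (5T3, order 20), A_5 (5T4, order 60) or S_5 (5T5, order 120). The discriminant of f is 76849003125, which is not a perfect square, so G is not contained in A_5. The transitive groups of degree 5 not contained in A_5 are: F_20 (5T3, order 20), S_5 (5T5, order 120). By Dedekind's theorem, for a prime p not dividing disc(f) the degrees of the irreducible factors of f mod p form the cycle type of an element of G. Factoring f modulo the 18 such primes p <= 79 (skipping 3, 5, 19, 29, which divide the discriminant), each new pattern first appears at: mod 2: f = (x + 1)(x^4 + x^3 + 1), pattern 4+1; mod 11: f = (x^5 + 10x^4 + 2x^2 + 10x + 4), pattern 5; mod 41: f = (x + 1)(x + 4)(x + 13)(x + 34)(x + 40), pattern 1+1+1+1+1; mod 59: f = (x + 52)(x^2 + 6x + 36)(x^2 + 11x + 13), pattern 2+2+1. No other pattern occurs in this range, so the set of observed cycle types is {4+1, 5, 1+1+1+1+1, 2+2+1}. The candidates containing elements of all these cycle types are F_20 (5T3) of order 20, S_5 (5T5) of order 120; the others are excluded. The observed types are precisely the cycle types that occur in F_20 (5T3). Each of the other remaining candidates has further cycle types, and by the Chebotarev density theorem the matching factorization patterns would occur for a proportion of primes equal to their share of the group: S_5 (5T5) additionally contains elements of type 3+2, 3+1+1, 2+1+1+1 (50 of its 120 elements, about 42% of primes). None of the 18 primes tested shows any such pattern (for each of these groups the chance of that is below 10^-4), which rules them out. Hence G = F_20 (5T3), of order 20.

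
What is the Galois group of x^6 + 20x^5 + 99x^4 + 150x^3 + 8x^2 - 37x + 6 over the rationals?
The polynomial f is an irreducible sextic over Q, so G = Gal(f/Q) is one of the 16 transitive subgroups 6T1, ..., 6T16 of S_6. The discriminant of f is 1770264843169 = 1330513^2, a perfect square, so G is contained in A_6. The transitive groups of degree 6 contained in A_6 are: A_4 (6T4, order 12), S_4 (6T7, order 24), (C_3 x C_3) : C_4 (6T10, order 36), PSL(2,5) (6T12, order 60), A_6 (6T15, order 360). By Dedekind's theorem, for a prime p not dividing disc(f) the degrees of the irreducible factors of f mod p form the cycle type of an element of G. Factoring f modulo the 21 such primes p <= 79 (skipping 19, which divides the discriminant), each new pattern first appears at: mod 2: f = (x)(x^5 + x^3 + 1), pattern 5+1; mod 7: f = (x^3 + x^2 + 3x + 5)(x^3 + 5x^2 + 4), pattern 3+3; mod 61: f = (x + 6)(x + 51)(x^2 + 10x + 60)(x^2 + 14x + 55), pattern 2+2+1+1. No other pattern occurs in this range, so the set of observed cycle types is {5+1, 3+3, 2+2+1+1}. The candidates containing elements of all these cycle types are PSL(2,5) (6T12) of order 60, A_6 (6T15) of order 360; the others are excluded. The observed types are precisely the cycle types that occur in PSL(2,5) (6T12) (apart from the identity). Each of the other remaining candidates has further cycle types, and by the Chebotarev density theorem the matching factorization patterns would occur for a proportion of primes equal to their share of the group: A_6 (6T15) additionally contains elements of type 4+2, 3+1+1+1 (130 of its 360 elements, about 36% of primes). None of the 21 primes tested shows any such pattern (for each of these groups the chance of that is below 10^-4), which rules them out. Hence G = PSL(2,5) (6T12), of order 60.

PSL(2,5), A_5 acting on 6 points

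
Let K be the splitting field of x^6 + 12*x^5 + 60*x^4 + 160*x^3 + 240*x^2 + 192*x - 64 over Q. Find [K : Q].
12

The degree of the splitting field over Q equals the order of the Galois group, so first determine the group. The polynomial f is an irreducible sextic over Q, so G = Gal(f/Q) is one of the 16 transitive subgroups 6T1, ..., 6T16 of S_6. The discriminant of f is 1603087953297408, which is not a perfect square, so G is not contained in A_6. The transitive groups of degree 6 not contained in A_6 are: C_6 (6T1, order 6), S_3 (6T2, order 6), D_6 (6T3, order 12), C_3 x S_3 (6T5, order 18), A_4 x C_2 (6T6, order 24), S_4 (6T8, order 24), S_3 x S_3 (6T9, order 36), S_4 x C_2 (6T11, order 48), (S_3 x S_3) : C_2 (6T13, order 72), PGL(2,5) (6T14, order 120), S_6 (6T16, order 720). By Dedekind's theorem, for a prime p not dividing disc(f) the degrees of the irreducible factors of f mod p form the cycle type of an element of G. Factoring f modulo the 79 such primes p <= 419 (skipping 2, 3, which divide the discriminant), each new pattern first appears at: mod 5: f = (x^2 + x + 1)(x^2 + 2x + 3)(x^2 + 4x + 2), pattern 2+2+2; mod 7: f = (x^3 + 6x^2 + 5x + 4)(x^3 + 6x^2 + 5x + 5), pattern 3+3; mod 13: f = (x^6 + 12x^5 + 8x^4 + 4x^3 + 6x^2 + 10x + 1), pattern 6; mod 17: f = (x + 9)(x + 12)(x^2 + 11x + 16)(x^2 + 14x + 5), pattern 2+2+1+1; mod 31: f = (x + 6)(x + 9)(x + 13)(x + 22)(x + 26)(x + 29), pattern 1+1+1+1+1+1. No other pattern occurs in this range, so the set of observed cycle types is {2+2+2, 3+3, 6, 2+2+1+1, 1+1+1+1+1+1}. The candidates containing elements of all these cycle types are D_6 (6T3) of order 12, A_4 x C_2 (6T6) of order 24, S_3 x S_3 (6T9) of order 36, S_4 x C_2 (6T11) of order 48, (S_3 x S_3) : C_2 (6T13) of order 72, PGL(2,5) (6T14) of order 120, S_6 (6T16) of order 720; the others are excluded. The observed types are precisely the cycle types that occur in D_6 (6T3). Each of the other remaining candidates has further cycle types, and by the Chebotarev density theorem the matching factorization patterns would occur for a proportion of primes equal to their share of the group: A_4 x C_2 (6T6) additionally contains elements of type 2+1+1+1+1 (3 of its 24 elements, about 12% of primes); S_3 x S_3 (6T9) additionally contains elements of type 3+1+1+1 (4 of its 36 elements, about 11% of primes); S_4 x C_2 (6T11) additionally contains elements of type 4+2, 4+1+1, 2+1+1+1+1 (15 of its 48 elements, about 31% of primes); (S_3 x S_3) : C_2 (6T13) additionally contains elements of type 4+2, 3+2+1, 3+1+1+1, 2+1+1+1+1 (40 of its 72 elements, about 56% of primes); PGL(2,5) (6T14) additionally contains elements of type 5+1, 4+1+1 (54 of its 120 elements, about 45% of primes); S_6 (6T16) additionally contains elements of type 5+1, 4+2, 4+1+1, 3+2+1, 3+1+1+1, 2+1+1+1+1 (499 of its 720 elements, about 69% of primes). None of the 79 primes tested shows any such pattern (for each of these groups the chance of that is below 10^-4), which rules them out. Hence G = D_6 (6T3), of order 12. The Galois group D_6 (6T3) has order 12, so the splitting field has degree 12 over Q.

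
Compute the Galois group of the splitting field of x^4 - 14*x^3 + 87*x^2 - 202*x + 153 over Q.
The polynomial is an irreducible quartic over Q and its discriminant is 937984, which is not a perfect square, so the Galois group is not contained in A_4. The resolvent cubic y^3 - 87*y^2 + 2216*y - 17548 is irreducible over Q. An irreducible resolvent with non-square discriminant gives S_4.

S_4 (also written S4)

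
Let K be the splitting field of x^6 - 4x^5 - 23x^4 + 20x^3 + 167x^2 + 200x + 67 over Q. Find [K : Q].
6

The degree of the splitting field over Q equals the order of the Galois group, so first determine the group. The polynomial f is an irreducible sextic over Q, so G = Gal(f/Q) is one of the 16 transitive subgroups 6T1, ..., 6T16 of S_6. The discriminant of f is 518686720000, which is not a perfect square, so G is not contained in A_6. The transitive groups of degree 6 not contained in A_6 are: C_6 (6T1, order 6), S_3 (6T2, order 6), D_6 (6T3, order 12), C_3 x S_3 (6T5, order 18), A_4 x C_2 (6T6, order 24), S_4 (6T8, order 24), S_3 x S_3 (6T9, order 36), S_4 x C_2 (6T11, order 48), (S_3 x S_3) : C_2 (6T13, order 72), PGL(2,5) (6T14, order 120), S_6 (6T16, order 720). By Dedekind's theorem, for a prime p not dividing disc(f) the degrees of the irreducible factors of f mod p form the cycle type of an element of G. Factoring f modulo the 23 such primes p <= 101 (skipping 2, 5, 37, which divide the discriminant), each new pattern first appears at: mod 3: f = (x^3 + 2x + 2)(x^3 + 2x^2 + 2x + 2), pattern 3+3; mod 13: f = (x^2 + 5x + 8)(x^2 + 8x + 5)(x^2 + 9x + 2), pattern 2+2+2; mod 67: f = (x)(x + 3)(x + 15)(x + 24)(x + 31)(x + 57), pattern 1+1+1+1+1+1. No other pattern occurs in this range, so the set of observed cycle types is {3+3, 2+2+2, 1+1+1+1+1+1}. The candidates containing elements of all these cycle types are C_6 (6T1) of order 6, S_3 (6T2) of order 6, D_6 (6T3) of order 12, C_3 x S_3 (6T5) of order 18, A_4 x C_2 (6T6) of order 24, S_4 (6T8) of order 24, S_3 x S_3 (6T9) of order 36, S_4 x C_2 (6T11) of order 48, (S_3 x S_3) : C_2 (6T13) of order 72, PGL(2,5) (6T14) of order 120, S_6 (6T16) of order 720; the others are excluded. The observed types are precisely the cycle types that occur in S_3 (6T2). Each of the other remaining candidates has further cycle types, and by the Chebotarev density theorem the matching factorization patterns would occur for a proportion of primes equal to their share of the group: C_6 (6T1) additionally contains elements of type 6 (2 of its 6 elements, about 33% of primes); D_6 (6T3) additionally contains elements of type 6, 2+2+1+1 (5 of its 12 elements, about 42% of primes); C_3 x S_3 (6T5) additionally contains elements of type 6, 3+1+1+1 (10 of its 18 elements, about 56% of primes); A_4 x C_2 (6T6) additionally contains elements of type 6, 2+2+1+1, 2+1+1+1+1 (14 of its 24 elements, about 58% of primes); S_4 (6T8) additionally contains elements of type 4+1+1, 2+2+1+1 (9 of its 24 elements, about 38% of primes); S_3 x S_3 (6T9) additionally contains elements of type 6, 3+1+1+1, 2+2+1+1 (25 of its 36 elements, about 69% of primes); S_4 x C_2 (6T11) additionally contains elements of type 6, 4+2, 4+1+1, 2+2+1+1, 2+1+1+1+1 (32 of its 48 elements, about 67% of primes); (S_3 x S_3) : C_2 (6T13) additionally contains elements of type 6, 4+2, 3+2+1, 3+1+1+1, 2+2+1+1, 2+1+1+1+1 (61 of its 72 elements, about 85% of primes); PGL(2,5) (6T14) additionally contains elements of type 6, 5+1, 4+1+1, 2+2+1+1 (89 of its 120 elements, about 74% of primes); S_6 (6T16) additionally contains elements of type 6, 5+1, 4+2, 4+1+1, 3+2+1, 3+1+1+1, 2+2+1+1, 2+1+1+1+1 (664 of its 720 elements, about 92% of primes). None of the 23 primes tested shows any such pattern (for each of these groups the chance of that is below 10^-4), which rules them out. Hence G = S_3 (6T2), of order 6. The Galois group S_3 (6T2) has order 6, so the splitting field has degree 6 over Q.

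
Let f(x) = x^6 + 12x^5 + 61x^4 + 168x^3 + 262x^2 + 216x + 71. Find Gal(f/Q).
6T4: A_4

The polynomial f is an irreducible sextic over Q, so G = Gal(f/Q) is one of the 16 transitive subgroups 6T1, ..., 6T16 of S_6. The discriminant of f is 153664 = 392^2, a perfect square, so G is contained in A_6. The transitive groups of degree 6 contained in A_6 are: A_4 (6T4, order 12), S_4 (6T7, order 24), (C_3 x C_3) : C_4 (6T10, order 36), PSL(2,5) (6T12, order 60), A_6 (6T15, order 360). By Dedekind's theorem, for a prime p not dividing disc(f) the degrees of the irreducible factors of f mod p form the cycle type of an element of G. Factoring f modulo the 33 such primes p <= 149 (skipping 2, 7, which divide the discriminant), each new pattern first appears at: mod 3: f = (x^3 + 2x + 1)(x^3 + 2x + 2), pattern 3+3; mod 13: f = (x + 8)(x + 9)(x^2 + 4x + 9)(x^2 + 4x + 10), pattern 2+2+1+1. No other pattern occurs in this range, so the set of observed cycle types is {3+3, 2+2+1+1}. The candidates containing elements of all these cycle types are A_4 (6T4) of order 12, S_4 (6T7) of order 24, (C_3 x C_3) : C_4 (6T10) of order 36, PSL(2,5) (6T12) of order 60, A_6 (6T15) of order 360; the others are excluded. The observed types are precisely the cycle types that occur in A_4 (6T4) (apart from the identity). Each of the other remaining candidates has further cycle types, and by the Chebotarev density theorem the matching factorization patterns would occur for a proportion of primes equal to their share of the group: S_4 (6T7) additionally contains elements of type 4+2 (6 of its 24 elements, about 25% of primes); (C_3 x C_3) : C_4 (6T10) additionally contains elements of type 4+2, 3+1+1+1 (22 of its 36 elements, about 61% of primes); PSL(2,5) (6T12) additionally contains elements of type 5+1 (24 of its 60 elements, about 40% of primes); A_6 (6T15) additionally contains elements of type 5+1, 4+2, 3+1+1+1 (274 of its 360 elements, about 76% of primes). None of the 33 primes tested shows any such pattern (for each of these groups the chance of that is below 10^-4), which rules them out. Hence G = A_4 (6T4), of order 12.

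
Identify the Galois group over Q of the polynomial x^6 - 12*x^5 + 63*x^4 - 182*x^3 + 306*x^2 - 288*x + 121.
The polynomial f is an irreducible sextic over Q, so G = Gal(f/Q) is one of the 16 transitive subgroups 6T1, ..., 6T16 of S_6. The discriminant of f is -16003008, which is not a perfect square, so G is not contained in A_6. The transitive groups of degree 6 not contained in A_6 are: C_6 (6T1, order 6), S_3 (6T2, order 6), D_6 (6T3, order 12), C_3 x S_3 (6T5, order 18), A_4 x C_2 (6T6, order 24), S_4 (6T8, order 24), S_3 x S_3 (6T9, order 36), S_4 x C_2 (6T11, order 48), (S_3 x S_3) : C_2 (6T13, order 72), PGL(2,5) (6T14, order 120), S_6 (6T16, order 720). By Dedekind's theorem, for a prime p not dividing disc(f) the degrees of the irreducible factors of f mod p form the cycle type of an element of G. Factoring f modulo the 21 such primes p <= 89 (skipping 2, 3, 7, which divide the discriminant), each new pattern first appears at: mod 5: f = (x^6 + 3x^5 + 3x^4 + 3x^3 + x^2 + 2x + 1), pattern 6; mod 11: f = (x)(x^5 + 10x^4 + 8x^3 + 5x^2 + 9x + 9), pattern 5+1; mod 13: f = (x + 6)(x + 10)(x^4 + 11x^3 + 9x^2 + 2x + 7), pattern 4+1+1; mod 23: f = (x + 14)(x + 18)(x^2 + 11x + 14)(x^2 + 14x + 16), pattern 2+2+1+1; mod 43: f = (x^3 + 13x^2 + 20x + 27)(x^3 + 18x^2 + 24x + 22), pattern 3+3; mod 61: f = (x^2 + 10x + 35)(x^2 + 14x + 41)(x^2 + 25x + 40), pattern 2+2+2. No other pattern occurs in this range, so the set of observed cycle types is {6, 5+1, 4+1+1, 2+2+1+1, 3+3, 2+2+2}. The candidates containing elements of all these cycle types are PGL(2,5) (6T14) of order 120, S_6 (6T16) of order 720; the others are excluded. The observed types are precisely the cycle types that occur in PGL(2,5) (6T14) (apart from the identity). Each of the other remaining candidates has further cycle types, and by the Chebotarev density theorem the matching factorization patterns would occur for a proportion of primes equal to their share of the group: S_6 (6T16) additionally contains elements of type 4+2, 3+2+1, 3+1+1+1, 2+1+1+1+1 (265 of its 720 elements, about 37% of primes). None of the 21 primes tested shows any such pattern (for each of these groups the chance of that is below 10^-4), which rules them out. Hence G = PGL(2,5) (6T14), of order 120.

PGL(2,5) (also written S5(6))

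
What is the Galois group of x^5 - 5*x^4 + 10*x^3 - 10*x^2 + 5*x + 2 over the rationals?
The polynomial f is an irreducible quintic over Q, so G = Gal(f/Q) is a transitive subgroup of S_5: one of C_5 (5T1, order 5), D_5 (5T2, order 10), F_20 (5T3, order 20), A_5 (5T4, order 60) or S_5 (5T5, order 120). The discriminant of f is 253125, which is not a perfect square, so G is not contained in A_5. The transitive groups of degree 5 not contained in A_5 are: F_20 (5T3, order 20), S_5 (5T5, order 120). By Dedekind's theorem, for a prime p not dividing disc(f) the degrees of the irreducible factors of f mod p form the cycle type of an element of G. Factoring f modulo the 18 such primes p <= 71 (skipping 3, 5, which divide the discriminant), each new pattern first appears at: mod 2: f = (x)(x^4 + x^3 + 1), pattern 4+1; mod 11: f = (x^5 + 6x^4 + 10x^3 + x^2 + 5x + 2), pattern 5; mod 19: f = (x + 9)(x^2 + 4)(x^2 + 5x + 18), pattern 2+2+1; mod 41: f = (x + 10)(x + 11)(x + 27)(x + 33)(x + 37), pattern 1+1+1+1+1. No other pattern occurs in this range, so the set of observed cycle types is {4+1, 5, 2+2+1, 1+1+1+1+1}. The candidates containing elements of all these cycle types are F_20 (5T3) of order 20, S_5 (5T5) of order 120; the others are excluded. The observed types are precisely the cycle types that occur in F_20 (5T3). Each of the other remaining candidates has further cycle types, and by the Chebotarev density theorem the matching factorization patterns would occur for a proportion of primes equal to their share of the group: S_5 (5T5) additionally contains elements of type 3+2, 3+1+1, 2+1+1+1 (50 of its 120 elements, about 42% of primes). None of the 18 primes tested shows any such pattern (for each of these groups the chance of that is below 10^-4), which rules them out. Hence G = F_20 (5T3), of order 20.

F_20 (also written F20)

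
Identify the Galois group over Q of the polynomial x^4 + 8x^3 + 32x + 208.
The polynomial is an irreducible quartic over Q and its discriminant is -4784652288, which is not a perfect square, so the Galois group is not contained in A_4. The resolvent cubic y^3 - 576*y - 14336 has exactly one rational root, so the Galois group is C_4 or D_4. The quartic remains irreducible over Q(sqrt(disc)), so the group is D_4.

D_4 (order 8)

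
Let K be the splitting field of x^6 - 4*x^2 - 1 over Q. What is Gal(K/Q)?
S_4 (order 24)

The polynomial f is an irreducible sextic over Q, so G = Gal(f/Q) is one of the 16 transitive subgroups 6T1, ..., 6T16 of S_6. The discriminant of f is 3356224 = 1832^2, a perfect square, so G is contained in A_6. The transitive groups of degree 6 contained in A_6 are: A_4 (6T4, order 12), S_4 (6T7, order 24), (C_3 x C_3) : C_4 (6T10, order 36), PSL(2,5) (6T12, order 60), A_6 (6T15, order 360). By Dedekind's theorem, for a prime p not dividing disc(f) the degrees of the irreducible factors of f mod p form the cycle type of an element of G. Factoring f modulo the 79 such primes p <= 419 (skipping 2, 229, which divide the discriminant), each new pattern first appears at: mod 3: f = (x^3 + x^2 + 2x + 1)(x^3 + 2x^2 + 2x + 2), pattern 3+3; mod 7: f = (x^2 + 4)(x^4 + 3x^2 + 5), pattern 4+2; mod 23: f = (x + 9)(x + 14)(x^2 + x + 18)(x^2 + 22x + 18), pattern 2+2+1+1; mod 193: f = (x + 87)(x + 90)(x + 93)(x + 100)(x + 103)(x + 106), pattern 1+1+1+1+1+1. No other pattern occurs in this range, so the set of observed cycle types is {3+3, 4+2, 2+2+1+1, 1+1+1+1+1+1}. The candidates containing elements of all these cycle types are S_4 (6T7) of order 24, (C_3 x C_3) : C_4 (6T10) of order 36, A_6 (6T15) of order 360; the others are excluded. The observed types are precisely the cycle types that occur in S_4 (6T7). Each of the other remaining candidates has further cycle types, and by the Chebotarev density theorem the matching factorization patterns would occur for a proportion of primes equal to their share of the group: (C_3 x C_3) : C_4 (6T10) additionally contains elements of type 3+1+1+1 (4 of its 36 elements, about 11% of primes); A_6 (6T15) additionally contains elements of type 5+1, 3+1+1+1 (184 of its 360 elements, about 51% of primes). None of the 79 primes tested shows any such pattern (for each of these groups the chance of that is below 10^-4), which rules them out. Hence G = S_4 (6T7), of order 24.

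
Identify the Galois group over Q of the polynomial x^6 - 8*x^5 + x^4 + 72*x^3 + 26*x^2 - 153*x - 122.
The polynomial f is an irreducible sextic over Q, so G = Gal(f/Q) is one of the 16 transitive subgroups 6T1, ..., 6T16 of S_6. The discriminant of f is 30991489 = 5567^2, a perfect square, so G is contained in A_6. The transitive groups of degree 6 contained in A_6 are: A_4 (6T4, order 12), S_4 (6T7, order 24), (C_3 x C_3) : C_4 (6T10, order 36), PSL(2,5) (6T12, order 60), A_6 (6T15, order 360). By Dedekind's theorem, for a prime p not dividing disc(f) the degrees of the irreducible factors of f mod p form the cycle type of an element of G. Factoring f modulo the 21 such primes p <= 79 (skipping 19, which divides the discriminant), each new pattern first appears at: mod 2: f = (x)(x^5 + x^3 + 1), pattern 5+1; mod 7: f = (x^3 + x^2 + 6x + 5)(x^3 + 5x^2 + 4x + 5), pattern 3+3; mod 61: f = (x)(x + 60)(x^2 + 25x + 56)(x^2 + 29x + 6), pattern 2+2+1+1. No other pattern occurs in this range, so the set of observed cycle types is {5+1, 3+3, 2+2+1+1}. The candidates containing elements of all these cycle types are PSL(2,5) (6T12) of order 60, A_6 (6T15) of order 360; the others are excluded. The observed types are precisely the cycle types that occur in PSL(2,5) (6T12) (apart from the identity). Each of the other remaining candidates has further cycle types, and by the Chebotarev density theorem the matching factorization patterns would occur for a proportion of primes equal to their share of the group: A_6 (6T15) additionally contains elements of type 4+2, 3+1+1+1 (130 of its 360 elements, about 36% of primes). None of the 21 primes tested shows any such pattern (for each of these groups the chance of that is below 10^-4), which rules them out. Hence G = PSL(2,5) (6T12), of order 60.

PSL(2,5) (also written A5(6))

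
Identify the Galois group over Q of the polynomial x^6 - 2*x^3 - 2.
The polynomial f is an irreducible sextic over Q, so G = Gal(f/Q) is one of the 16 transitive subgroups 6T1, ..., 6T16 of S_6. The discriminant of f is 5038848, which is not a perfect square, so G is not contained in A_6. The transitive groups of degree 6 not contained in A_6 are: C_6 (6T1, order 6), S_3 (6T2, order 6), D_6 (6T3, order 12), C_3 x S_3 (6T5, order 18), A_4 x C_2 (6T6, order 24), S_4 (6T8, order 24), S_3 x S_3 (6T9, order 36), S_4 x C_2 (6T11, order 48), (S_3 x S_3) : C_2 (6T13, order 72), PGL(2,5) (6T14, order 120), S_6 (6T16, order 720). By Dedekind's theorem, for a prime p not dividing disc(f) the degrees of the irreducible factors of f mod p form the cycle type of an element of G. Factoring f modulo the 23 such primes p <= 97 (skipping 2, 3, which divide the discriminant), each new pattern first appears at: mod 5: f = (x^6 + 3x^3 + 3), pattern 6; mod 11: f = (x + 3)(x + 5)(x^2 + 6x + 3)(x^2 + 8x + 9), pattern 2+2+1+1; mod 13: f = (x + 2)(x + 5)(x + 6)(x^3 + 3), pattern 3+1+1+1; mod 31: f = (x^2 + 8x + 24)(x^2 + 9x + 11)(x^2 + 14x + 27), pattern 2+2+2; mod 97: f = (x^3 + 9)(x^3 + 86), pattern 3+3. No other pattern occurs in this range, so the set of observed cycle types is {6, 2+2+1+1, 3+1+1+1, 2+2+2, 3+3}. The candidates containing elements of all these cycle types are S_3 x S_3 (6T9) of order 36, (S_3 x S_3) : C_2 (6T13) of order 72, S_6 (6T16) of order 720; the others are excluded. The observed types are precisely the cycle types that occur in S_3 x S_3 (6T9) (apart from the identity). Each of the other remaining candidates has further cycle types, and by the Chebotarev density theorem the matching factorization patterns would occur for a proportion of primes equal to their share of the group: (S_3 x S_3) : C_2 (6T13) additionally contains elements of type 4+2, 3+2+1, 2+1+1+1+1 (36 of its 72 elements, about 50% of primes); S_6 (6T16) additionally contains elements of type 5+1, 4+2, 4+1+1, 3+2+1, 2+1+1+1+1 (459 of its 720 elements, about 64% of primes). None of the 23 primes tested shows any such pattern (for each of these groups the chance of that is below 10^-4), which rules them out. Hence G = S_3 x S_3 (6T9), of order 36.

6T9: S_3 x S_3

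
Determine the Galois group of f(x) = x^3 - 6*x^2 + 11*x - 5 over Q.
S_3

The polynomial is an irreducible cubic over Q and its discriminant is -23, which is not a perfect square. For an irreducible cubic, a non-square discriminant gives Galois group S_3.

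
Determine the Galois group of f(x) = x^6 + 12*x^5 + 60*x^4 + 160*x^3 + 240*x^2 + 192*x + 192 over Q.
D_6 (also written D6)

The polynomial f is an irreducible sextic over Q, so G = Gal(f/Q) is one of the 16 transitive subgroups 6T1, ..., 6T16 of S_6. The discriminant of f is -1603087953297408, which is not a perfect square, so G is not contained in A_6. The transitive groups of degree 6 not contained in A_6 are: C_6 (6T1, order 6), S_3 (6T2, order 6), D_6 (6T3, order 12), C_3 x S_3 (6T5, order 18), A_4 x C_2 (6T6, order 24), S_4 (6T8, order 24), S_3 x S_3 (6T9, order 36), S_4 x C_2 (6T11, order 48), (S_3 x S_3) : C_2 (6T13, order 72), PGL(2,5) (6T14, order 120), S_6 (6T16, order 720). By Dedekind's theorem, for a prime p not dividing disc(f) the degrees of the irreducible factors of f mod p form the cycle type of an element of G. Factoring f modulo the 79 such primes p <= 419 (skipping 2, 3, which divide the discriminant), each new pattern first appears at: mod 5: f = (x^2 + 3)(x^2 + 3x + 4)(x^2 + 4x + 1), pattern 2+2+2; mod 7: f = (x^6 + 5x^5 + 4x^4 + 6x^3 + 2x^2 + 3x + 3), pattern 6; mod 11: f = (x + 6)(x + 9)(x^2 + 1)(x^2 + 8x + 6), pattern 2+2+1+1; mod 19: f = (x^3 + 6x^2 + 12x + 17)(x^3 + 6x^2 + 12x + 18), pattern 3+3; mod 43: f = (x + 1)(x + 3)(x + 8)(x + 9)(x + 38)(x + 39), pattern 1+1+1+1+1+1. No other pattern occurs in this range, so the set of observed cycle types is {2+2+2, 6, 2+2+1+1, 3+3, 1+1+1+1+1+1}. The candidates containing elements of all these cycle types are D_6 (6T3) of order 12, A_4 x C_2 (6T6) of order 24, S_3 x S_3 (6T9) of order 36, S_4 x C_2 (6T11) of order 48, (S_3 x S_3) : C_2 (6T13) of order 72, PGL(2,5) (6T14) of order 120, S_6 (6T16) of order 720; the others are excluded. The observed types are precisely the cycle types that occur in D_6 (6T3). Each of the other remaining candidates has further cycle types, and by the Chebotarev density theorem the matching factorization patterns would occur for a proportion of primes equal to their share of the group: A_4 x C_2 (6T6) additionally contains elements of type 2+1+1+1+1 (3 of its 24 elements, about 12% of primes); S_3 x S_3 (6T9) additionally contains elements of type 3+1+1+1 (4 of its 36 elements, about 11% of primes); S_4 x C_2 (6T11) additionally contains elements of type 4+2, 4+1+1, 2+1+1+1+1 (15 of its 48 elements, about 31% of primes); (S_3 x S_3) : C_2 (6T13) additionally contains elements of type 4+2, 3+2+1, 3+1+1+1, 2+1+1+1+1 (40 of its 72 elements, about 56% of primes); PGL(2,5) (6T14) additionally contains elements of type 5+1, 4+1+1 (54 of its 120 elements, about 45% of primes); S_6 (6T16) additionally contains elements of type 5+1, 4+2, 4+1+1, 3+2+1, 3+1+1+1, 2+1+1+1+1 (499 of its 720 elements, about 69% of primes). None of the 79 primes tested shows any such pattern (for each of these groups the chance of that is below 10^-4), which rules them out. Hence G = D_6 (6T3), of order 12.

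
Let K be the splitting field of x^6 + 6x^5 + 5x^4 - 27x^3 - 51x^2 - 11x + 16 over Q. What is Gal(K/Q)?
6T12: PSL(2,5)

The polynomial f is an irreducible sextic over Q, so G = Gal(f/Q) is one of the 16 transitive subgroups 6T1, ..., 6T16 of S_6. The discriminant of f is 30991489 = 5567^2, a perfect square, so G is contained in A_6. The transitive groups of degree 6 contained in A_6 are: A_4 (6T4, order 12), S_4 (6T7, order 24), (C_3 x C_3) : C_4 (6T10, order 36), PSL(2,5) (6T12, order 60), A_6 (6T15, order 360). By Dedekind's theorem, for a prime p not dividing disc(f) the degrees of the irreducible factors of f mod p form the cycle type of an element of G. Factoring f modulo the 21 such primes p <= 79 (skipping 19, which divides the discriminant), each new pattern first appears at: mod 2: f = (x)(x^5 + x^3 + x^2 + x + 1), pattern 5+1; mod 7: f = (x^3 + x^2 + 3x + 1)(x^3 + 5x^2 + 4x + 2), pattern 3+3; mod 61: f = (x + 38)(x + 60)(x^2 + 13x + 60)(x^2 + 17x + 55), pattern 2+2+1+1. No other pattern occurs in this range, so the set of observed cycle types is {5+1, 3+3, 2+2+1+1}. The candidates containing elements of all these cycle types are PSL(2,5) (6T12) of order 60, A_6 (6T15) of order 360; the others are excluded. The observed types are precisely the cycle types that occur in PSL(2,5) (6T12) (apart from the identity). Each of the other remaining candidates has further cycle types, and by the Chebotarev density theorem the matching factorization patterns would occur for a proportion of primes equal to their share of the group: A_6 (6T15) additionally contains elements of type 4+2, 3+1+1+1 (130 of its 360 elements, about 36% of primes). None of the 21 primes tested shows any such pattern (for each of these groups the chance of that is below 10^-4), which rules them out. Hence G = PSL(2,5) (6T12), of order 60.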